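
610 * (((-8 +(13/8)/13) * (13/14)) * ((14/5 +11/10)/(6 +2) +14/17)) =-12725271/2176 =-5848.01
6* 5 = 30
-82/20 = -4.10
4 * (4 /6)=8 /3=2.67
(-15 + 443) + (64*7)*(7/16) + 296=920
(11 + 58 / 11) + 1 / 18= 3233 / 198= 16.33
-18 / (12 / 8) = -12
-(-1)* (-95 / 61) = -95 / 61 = -1.56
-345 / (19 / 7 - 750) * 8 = 19320 / 5231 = 3.69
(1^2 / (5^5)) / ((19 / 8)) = 8 / 59375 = 0.00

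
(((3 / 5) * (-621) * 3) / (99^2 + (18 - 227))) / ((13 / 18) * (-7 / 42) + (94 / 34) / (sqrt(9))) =-2565351 / 17637290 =-0.15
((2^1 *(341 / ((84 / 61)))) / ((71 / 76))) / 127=790438 / 189357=4.17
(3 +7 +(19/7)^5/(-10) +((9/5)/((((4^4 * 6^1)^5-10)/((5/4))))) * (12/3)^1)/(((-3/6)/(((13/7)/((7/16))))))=707252446487144203110816/17602824830965409765345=40.18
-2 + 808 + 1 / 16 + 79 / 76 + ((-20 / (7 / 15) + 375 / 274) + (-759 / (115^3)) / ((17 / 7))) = 250908995384309 / 327722906000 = 765.61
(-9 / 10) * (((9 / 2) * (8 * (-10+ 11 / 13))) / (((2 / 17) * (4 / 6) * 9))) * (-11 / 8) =-577.72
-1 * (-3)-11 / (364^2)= 397477 / 132496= 3.00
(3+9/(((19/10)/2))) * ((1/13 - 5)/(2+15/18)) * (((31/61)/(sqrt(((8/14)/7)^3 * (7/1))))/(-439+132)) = 17280144 * sqrt(7)/78634673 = 0.58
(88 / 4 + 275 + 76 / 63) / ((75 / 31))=582397 / 4725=123.26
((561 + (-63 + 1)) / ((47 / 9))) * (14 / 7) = 8982 / 47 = 191.11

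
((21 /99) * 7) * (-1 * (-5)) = 245 /33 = 7.42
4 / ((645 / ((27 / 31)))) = 36 / 6665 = 0.01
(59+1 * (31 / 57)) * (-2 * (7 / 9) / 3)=-47516 / 1539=-30.87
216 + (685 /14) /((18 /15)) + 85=28709 /84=341.77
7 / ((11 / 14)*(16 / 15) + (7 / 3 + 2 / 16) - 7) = -1.89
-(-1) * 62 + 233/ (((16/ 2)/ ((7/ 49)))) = 3705/ 56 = 66.16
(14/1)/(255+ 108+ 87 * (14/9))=0.03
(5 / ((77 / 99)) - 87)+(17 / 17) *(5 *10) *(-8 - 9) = -6514 / 7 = -930.57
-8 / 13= -0.62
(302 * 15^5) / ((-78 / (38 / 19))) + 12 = -76443594 / 13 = -5880276.46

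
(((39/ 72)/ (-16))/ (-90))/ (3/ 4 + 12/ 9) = 13/ 72000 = 0.00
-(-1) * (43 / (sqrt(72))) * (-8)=-86 * sqrt(2) / 3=-40.54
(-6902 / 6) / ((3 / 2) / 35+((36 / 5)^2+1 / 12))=-2415700 / 109129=-22.14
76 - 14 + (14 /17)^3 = 307350 /4913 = 62.56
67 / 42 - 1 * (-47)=2041 / 42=48.60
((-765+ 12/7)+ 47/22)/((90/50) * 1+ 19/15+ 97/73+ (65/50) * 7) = -25670523/455147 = -56.40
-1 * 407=-407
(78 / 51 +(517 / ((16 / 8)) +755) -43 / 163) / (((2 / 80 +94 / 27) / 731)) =130585355820 / 617281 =211549.29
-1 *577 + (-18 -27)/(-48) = -9217/16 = -576.06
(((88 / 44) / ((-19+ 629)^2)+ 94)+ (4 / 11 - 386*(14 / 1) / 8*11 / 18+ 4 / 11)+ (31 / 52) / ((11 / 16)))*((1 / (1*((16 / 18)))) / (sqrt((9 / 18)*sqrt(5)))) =-151910101501*sqrt(2)*5^(3 / 4) / 2128412000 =-337.50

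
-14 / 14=-1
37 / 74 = 1 / 2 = 0.50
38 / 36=1.06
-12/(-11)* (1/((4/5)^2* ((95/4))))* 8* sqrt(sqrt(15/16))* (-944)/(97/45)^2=-114696000* 15^(1/4)/1966481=-114.78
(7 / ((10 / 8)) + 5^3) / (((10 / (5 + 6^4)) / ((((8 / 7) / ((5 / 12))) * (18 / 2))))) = 367006896 / 875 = 419436.45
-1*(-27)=27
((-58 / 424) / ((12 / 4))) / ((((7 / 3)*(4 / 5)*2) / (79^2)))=-904945 / 11872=-76.23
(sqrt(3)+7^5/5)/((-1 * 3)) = -16807/15 - sqrt(3)/3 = -1121.04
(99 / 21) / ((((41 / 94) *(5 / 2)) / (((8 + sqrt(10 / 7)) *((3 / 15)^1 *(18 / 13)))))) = 11.01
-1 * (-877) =877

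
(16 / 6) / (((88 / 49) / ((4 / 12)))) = 49 / 99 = 0.49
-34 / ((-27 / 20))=680 / 27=25.19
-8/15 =-0.53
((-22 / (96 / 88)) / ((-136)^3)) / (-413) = -121 / 6233299968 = -0.00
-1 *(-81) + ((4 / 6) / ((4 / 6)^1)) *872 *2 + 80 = 1905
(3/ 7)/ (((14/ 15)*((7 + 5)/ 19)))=0.73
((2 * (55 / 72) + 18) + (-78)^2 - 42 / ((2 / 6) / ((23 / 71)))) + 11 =15524405 / 2556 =6073.71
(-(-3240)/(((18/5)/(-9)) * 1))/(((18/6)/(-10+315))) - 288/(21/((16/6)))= -5764756/7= -823536.57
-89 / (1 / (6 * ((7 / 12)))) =-623 / 2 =-311.50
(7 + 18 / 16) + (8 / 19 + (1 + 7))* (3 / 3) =2515 / 152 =16.55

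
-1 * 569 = -569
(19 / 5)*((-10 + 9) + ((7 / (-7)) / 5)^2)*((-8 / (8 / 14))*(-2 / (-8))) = 1596 / 125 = 12.77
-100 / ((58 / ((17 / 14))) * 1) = -425 / 203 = -2.09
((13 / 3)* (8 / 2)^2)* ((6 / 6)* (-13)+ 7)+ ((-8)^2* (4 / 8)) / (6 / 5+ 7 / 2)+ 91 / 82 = -1572747 / 3854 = -408.08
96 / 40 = 2.40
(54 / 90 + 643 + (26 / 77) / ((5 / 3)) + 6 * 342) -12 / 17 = 17639408 / 6545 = 2695.10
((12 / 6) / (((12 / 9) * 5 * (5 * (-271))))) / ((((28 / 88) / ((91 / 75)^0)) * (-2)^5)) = 33 / 1517600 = 0.00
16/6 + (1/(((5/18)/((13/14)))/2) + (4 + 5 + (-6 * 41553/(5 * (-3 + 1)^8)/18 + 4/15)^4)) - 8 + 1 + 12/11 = 207964665835474474637/16742319390720000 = 12421.50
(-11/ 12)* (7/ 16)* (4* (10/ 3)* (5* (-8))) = 1925/ 9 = 213.89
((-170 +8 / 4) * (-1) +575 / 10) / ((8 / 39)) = 17589 / 16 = 1099.31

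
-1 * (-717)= 717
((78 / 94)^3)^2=3518743761 / 10779215329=0.33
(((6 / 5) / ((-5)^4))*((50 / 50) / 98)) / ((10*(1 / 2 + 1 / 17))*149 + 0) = 51 / 2167484375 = 0.00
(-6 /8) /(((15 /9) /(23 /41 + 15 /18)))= -1029 /1640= -0.63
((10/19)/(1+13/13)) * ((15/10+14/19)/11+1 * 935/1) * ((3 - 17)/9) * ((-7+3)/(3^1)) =510.44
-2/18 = -1/9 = -0.11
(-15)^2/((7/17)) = 3825/7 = 546.43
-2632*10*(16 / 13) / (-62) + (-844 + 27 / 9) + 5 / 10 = -256323 / 806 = -318.02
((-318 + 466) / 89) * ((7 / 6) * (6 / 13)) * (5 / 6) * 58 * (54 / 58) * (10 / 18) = 25900 / 1157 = 22.39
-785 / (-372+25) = 785 / 347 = 2.26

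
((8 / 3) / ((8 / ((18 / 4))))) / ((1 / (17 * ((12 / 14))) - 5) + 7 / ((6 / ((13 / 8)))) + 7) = 1224 / 3235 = 0.38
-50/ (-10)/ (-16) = -5/ 16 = -0.31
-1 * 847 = -847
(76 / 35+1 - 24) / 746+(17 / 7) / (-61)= -107879 / 1592710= -0.07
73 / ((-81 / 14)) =-1022 / 81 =-12.62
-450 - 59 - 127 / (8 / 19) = -6485 / 8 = -810.62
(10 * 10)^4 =100000000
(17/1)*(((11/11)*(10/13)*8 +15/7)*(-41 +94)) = 7475.33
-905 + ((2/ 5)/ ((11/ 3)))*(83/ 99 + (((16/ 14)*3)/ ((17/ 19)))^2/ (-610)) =-7093757509609/ 7839175575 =-904.91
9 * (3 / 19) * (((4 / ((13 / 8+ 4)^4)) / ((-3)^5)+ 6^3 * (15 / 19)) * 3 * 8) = 25828030109632 / 4440976875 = 5815.84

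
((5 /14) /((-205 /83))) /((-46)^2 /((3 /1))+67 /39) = -3237 /15828050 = -0.00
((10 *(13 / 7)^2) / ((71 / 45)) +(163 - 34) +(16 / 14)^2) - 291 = -138.83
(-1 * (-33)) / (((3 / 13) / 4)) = 572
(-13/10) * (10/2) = -13/2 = -6.50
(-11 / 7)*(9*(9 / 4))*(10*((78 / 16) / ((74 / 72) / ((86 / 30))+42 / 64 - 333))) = 815022 / 174419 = 4.67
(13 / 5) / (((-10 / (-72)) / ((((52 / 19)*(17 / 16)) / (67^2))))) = 25857 / 2132275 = 0.01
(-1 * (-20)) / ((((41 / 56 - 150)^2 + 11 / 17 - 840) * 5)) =213248 / 1143091393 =0.00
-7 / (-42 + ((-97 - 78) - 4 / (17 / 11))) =119 / 3733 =0.03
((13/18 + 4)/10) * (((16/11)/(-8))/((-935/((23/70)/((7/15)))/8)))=46/88935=0.00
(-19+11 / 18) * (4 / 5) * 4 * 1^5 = -2648 / 45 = -58.84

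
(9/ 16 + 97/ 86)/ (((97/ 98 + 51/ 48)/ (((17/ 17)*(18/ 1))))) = 1025766/ 69187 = 14.83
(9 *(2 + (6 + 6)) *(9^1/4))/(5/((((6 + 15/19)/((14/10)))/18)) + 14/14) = 24381/1682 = 14.50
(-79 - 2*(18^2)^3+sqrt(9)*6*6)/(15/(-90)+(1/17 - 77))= 6938490738/7865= 882198.44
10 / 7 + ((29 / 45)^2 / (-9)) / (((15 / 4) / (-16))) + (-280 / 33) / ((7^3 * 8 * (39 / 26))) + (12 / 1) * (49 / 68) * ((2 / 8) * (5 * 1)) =124567624123 / 10019740500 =12.43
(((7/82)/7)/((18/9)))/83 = 1/13612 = 0.00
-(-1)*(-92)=-92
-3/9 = -1/3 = -0.33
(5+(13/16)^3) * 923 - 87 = 20574519/4096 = 5023.08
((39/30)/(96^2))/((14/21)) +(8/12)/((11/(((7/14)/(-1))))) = -6779/225280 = -0.03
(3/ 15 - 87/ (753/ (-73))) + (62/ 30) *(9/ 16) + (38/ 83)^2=1384192711/ 138331120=10.01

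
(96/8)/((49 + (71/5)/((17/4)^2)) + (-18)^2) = 17340/540121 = 0.03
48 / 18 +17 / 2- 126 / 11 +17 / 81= -139 / 1782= -0.08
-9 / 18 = -1 / 2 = -0.50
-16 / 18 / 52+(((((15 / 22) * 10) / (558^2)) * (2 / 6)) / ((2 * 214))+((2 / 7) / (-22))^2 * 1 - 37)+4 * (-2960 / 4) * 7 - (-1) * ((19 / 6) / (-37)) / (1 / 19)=-7889285174246283781 / 380048211951408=-20758.64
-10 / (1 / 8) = -80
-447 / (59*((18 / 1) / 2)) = -149 / 177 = -0.84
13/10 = 1.30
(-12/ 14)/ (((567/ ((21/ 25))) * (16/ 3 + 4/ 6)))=-1/ 4725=-0.00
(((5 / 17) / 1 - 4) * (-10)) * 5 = 3150 / 17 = 185.29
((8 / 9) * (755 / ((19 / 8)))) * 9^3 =3913920 / 19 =205995.79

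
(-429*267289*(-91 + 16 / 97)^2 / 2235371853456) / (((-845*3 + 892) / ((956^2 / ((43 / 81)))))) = 508492536373093979421 / 1146553341186662801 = 443.50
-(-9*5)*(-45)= -2025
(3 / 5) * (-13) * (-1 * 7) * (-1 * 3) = -819 / 5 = -163.80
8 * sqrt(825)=40 * sqrt(33)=229.78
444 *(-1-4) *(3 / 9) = -740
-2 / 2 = -1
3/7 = 0.43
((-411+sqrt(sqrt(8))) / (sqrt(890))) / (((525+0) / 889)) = 127 * sqrt(890) * (-411+2^(3 / 4)) / 66750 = -23.23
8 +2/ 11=8.18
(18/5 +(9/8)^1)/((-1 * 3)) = -63/40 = -1.58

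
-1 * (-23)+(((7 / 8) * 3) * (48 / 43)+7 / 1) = 1416 / 43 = 32.93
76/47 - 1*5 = -3.38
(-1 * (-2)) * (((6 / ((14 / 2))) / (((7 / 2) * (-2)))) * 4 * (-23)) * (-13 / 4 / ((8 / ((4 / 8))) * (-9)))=299 / 588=0.51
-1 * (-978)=978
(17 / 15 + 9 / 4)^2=41209 / 3600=11.45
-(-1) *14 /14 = 1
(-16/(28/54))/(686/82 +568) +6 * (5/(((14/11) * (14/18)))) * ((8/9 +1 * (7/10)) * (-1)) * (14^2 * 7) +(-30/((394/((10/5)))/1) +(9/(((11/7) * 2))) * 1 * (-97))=-15854381504337/238972426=-66343.98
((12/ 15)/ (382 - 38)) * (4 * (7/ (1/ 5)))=14/ 43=0.33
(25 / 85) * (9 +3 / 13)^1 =600 / 221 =2.71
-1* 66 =-66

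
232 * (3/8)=87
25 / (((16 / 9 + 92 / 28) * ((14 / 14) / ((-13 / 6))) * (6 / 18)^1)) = -20475 / 638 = -32.09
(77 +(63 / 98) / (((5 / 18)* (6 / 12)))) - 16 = 2297 / 35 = 65.63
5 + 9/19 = 104/19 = 5.47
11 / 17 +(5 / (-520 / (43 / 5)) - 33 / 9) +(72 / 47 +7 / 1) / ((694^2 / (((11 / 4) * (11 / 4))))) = -3724649183917 / 1200660751680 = -3.10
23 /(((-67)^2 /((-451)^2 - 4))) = 4678131 /4489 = 1042.13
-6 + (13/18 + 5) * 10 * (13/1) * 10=66896/9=7432.89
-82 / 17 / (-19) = 82 / 323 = 0.25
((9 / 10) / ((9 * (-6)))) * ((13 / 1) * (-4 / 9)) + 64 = 8653 / 135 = 64.10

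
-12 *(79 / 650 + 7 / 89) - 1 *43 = -1313261 / 28925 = -45.40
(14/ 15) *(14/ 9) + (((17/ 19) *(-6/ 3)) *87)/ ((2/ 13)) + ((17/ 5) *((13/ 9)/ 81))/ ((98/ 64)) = -685795423/ 678699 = -1010.46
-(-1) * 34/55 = 34/55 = 0.62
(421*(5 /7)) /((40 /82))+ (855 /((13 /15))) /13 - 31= 3129517 /4732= 661.35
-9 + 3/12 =-35/4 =-8.75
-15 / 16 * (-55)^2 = -45375 / 16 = -2835.94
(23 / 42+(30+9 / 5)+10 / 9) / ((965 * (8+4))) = 21079 / 7295400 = 0.00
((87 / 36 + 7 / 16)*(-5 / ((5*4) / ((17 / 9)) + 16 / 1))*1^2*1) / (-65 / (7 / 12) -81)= 81515 / 29224512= 0.00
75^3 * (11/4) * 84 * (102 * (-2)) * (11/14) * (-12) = 187444125000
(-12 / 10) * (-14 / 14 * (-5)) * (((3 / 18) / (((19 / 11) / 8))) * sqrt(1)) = -88 / 19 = -4.63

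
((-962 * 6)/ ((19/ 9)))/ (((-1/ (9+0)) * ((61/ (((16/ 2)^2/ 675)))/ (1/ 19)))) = 1108224/ 550525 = 2.01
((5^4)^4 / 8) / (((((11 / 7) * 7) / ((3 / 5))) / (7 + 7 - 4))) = 457763671875 / 44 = 10403719815.34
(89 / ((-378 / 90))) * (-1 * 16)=7120 / 21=339.05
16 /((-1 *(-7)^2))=-16 /49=-0.33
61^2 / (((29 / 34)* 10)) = 63257 / 145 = 436.26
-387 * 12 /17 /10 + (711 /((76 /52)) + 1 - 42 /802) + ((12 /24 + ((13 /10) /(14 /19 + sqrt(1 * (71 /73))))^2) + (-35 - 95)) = 3384884424810731 /9826145824300 - 3504949 * sqrt(5183) /18966025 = 331.17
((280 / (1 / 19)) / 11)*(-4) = -21280 / 11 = -1934.55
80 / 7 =11.43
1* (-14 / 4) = -7 / 2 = -3.50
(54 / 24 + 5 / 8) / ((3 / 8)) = 7.67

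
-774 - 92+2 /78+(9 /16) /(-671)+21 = -353794495 /418704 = -844.98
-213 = -213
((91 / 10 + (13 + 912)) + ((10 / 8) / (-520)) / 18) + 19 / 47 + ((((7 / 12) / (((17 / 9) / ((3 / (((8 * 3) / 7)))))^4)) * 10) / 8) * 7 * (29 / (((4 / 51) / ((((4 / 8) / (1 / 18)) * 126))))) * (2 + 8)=8732622716804929381 / 8852795228160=986425.47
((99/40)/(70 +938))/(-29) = -11/129920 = -0.00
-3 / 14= -0.21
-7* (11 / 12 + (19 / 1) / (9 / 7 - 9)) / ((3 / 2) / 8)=4676 / 81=57.73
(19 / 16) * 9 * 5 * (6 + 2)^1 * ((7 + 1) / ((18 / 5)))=950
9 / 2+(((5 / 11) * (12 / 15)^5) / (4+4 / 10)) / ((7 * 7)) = 6671149 / 1482250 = 4.50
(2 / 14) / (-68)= -0.00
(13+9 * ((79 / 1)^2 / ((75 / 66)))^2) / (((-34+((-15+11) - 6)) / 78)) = -6616995877479 / 13750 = -481236063.82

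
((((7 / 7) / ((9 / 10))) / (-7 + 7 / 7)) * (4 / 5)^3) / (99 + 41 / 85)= -136 / 142695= -0.00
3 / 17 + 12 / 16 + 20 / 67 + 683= 684.22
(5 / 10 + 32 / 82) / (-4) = -73 / 328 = -0.22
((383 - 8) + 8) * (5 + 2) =2681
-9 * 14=-126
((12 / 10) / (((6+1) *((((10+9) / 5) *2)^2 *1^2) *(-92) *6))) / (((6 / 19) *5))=-1 / 293664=-0.00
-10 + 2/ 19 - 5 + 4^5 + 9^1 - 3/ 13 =251415/ 247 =1017.87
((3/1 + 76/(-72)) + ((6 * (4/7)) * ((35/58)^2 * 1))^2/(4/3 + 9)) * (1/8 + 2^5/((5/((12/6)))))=85505067109/3157302384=27.08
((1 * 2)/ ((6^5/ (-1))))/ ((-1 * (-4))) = -1/ 15552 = -0.00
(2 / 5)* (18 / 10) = 18 / 25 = 0.72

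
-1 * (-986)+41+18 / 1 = 1045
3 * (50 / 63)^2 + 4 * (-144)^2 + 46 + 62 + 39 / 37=83054.94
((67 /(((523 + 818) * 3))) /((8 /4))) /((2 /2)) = 67 /8046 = 0.01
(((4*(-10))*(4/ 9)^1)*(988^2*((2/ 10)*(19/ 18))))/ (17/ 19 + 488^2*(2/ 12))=-5638207744/ 61085313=-92.30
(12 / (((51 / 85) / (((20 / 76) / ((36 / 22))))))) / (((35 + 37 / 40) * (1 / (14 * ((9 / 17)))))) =308000 / 464151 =0.66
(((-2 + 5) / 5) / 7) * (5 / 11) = 3 / 77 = 0.04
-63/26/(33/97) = -2037/286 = -7.12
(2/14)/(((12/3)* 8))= 1/224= 0.00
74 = 74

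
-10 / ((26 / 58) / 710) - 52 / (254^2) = -3320961269 / 209677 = -15838.46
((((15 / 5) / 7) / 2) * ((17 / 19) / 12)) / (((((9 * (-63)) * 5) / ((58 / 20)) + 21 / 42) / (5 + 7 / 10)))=-1479 / 15867880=-0.00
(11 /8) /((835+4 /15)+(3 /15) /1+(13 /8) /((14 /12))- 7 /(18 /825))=1155 /433462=0.00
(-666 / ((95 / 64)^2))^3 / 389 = -20300303524593401856 / 285950745453125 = -70992.31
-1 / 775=-0.00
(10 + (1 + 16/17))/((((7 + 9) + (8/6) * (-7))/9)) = 5481/340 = 16.12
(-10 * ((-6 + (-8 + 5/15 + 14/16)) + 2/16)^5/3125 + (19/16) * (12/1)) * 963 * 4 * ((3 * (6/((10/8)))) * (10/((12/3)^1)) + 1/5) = 12444037687373/84375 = 147484891.11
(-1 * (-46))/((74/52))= 1196/37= 32.32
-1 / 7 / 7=-1 / 49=-0.02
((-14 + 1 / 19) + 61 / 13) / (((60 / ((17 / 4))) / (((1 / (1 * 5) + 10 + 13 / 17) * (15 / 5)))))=-266319 / 12350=-21.56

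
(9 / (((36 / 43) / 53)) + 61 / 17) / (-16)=-38987 / 1088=-35.83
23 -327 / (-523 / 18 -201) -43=-18.58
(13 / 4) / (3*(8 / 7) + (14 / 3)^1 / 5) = 1365 / 1832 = 0.75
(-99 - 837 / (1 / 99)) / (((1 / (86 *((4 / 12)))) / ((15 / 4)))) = -8918415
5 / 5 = 1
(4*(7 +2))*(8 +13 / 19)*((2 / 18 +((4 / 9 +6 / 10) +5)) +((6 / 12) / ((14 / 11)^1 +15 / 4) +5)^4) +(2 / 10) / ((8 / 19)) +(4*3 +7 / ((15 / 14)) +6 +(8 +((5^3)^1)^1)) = 1161234627095852659 / 5438810680680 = 213508.93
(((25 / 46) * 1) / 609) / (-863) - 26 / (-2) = 314289041 / 24176082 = 13.00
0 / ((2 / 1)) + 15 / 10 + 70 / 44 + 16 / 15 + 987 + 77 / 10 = 329623 / 330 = 998.86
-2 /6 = -1 /3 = -0.33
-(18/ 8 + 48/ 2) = -105/ 4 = -26.25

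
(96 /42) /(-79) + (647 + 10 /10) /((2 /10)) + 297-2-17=3517.97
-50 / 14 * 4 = -100 / 7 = -14.29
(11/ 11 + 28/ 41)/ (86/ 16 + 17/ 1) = 552/ 7339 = 0.08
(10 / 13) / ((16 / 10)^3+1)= 1250 / 8281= 0.15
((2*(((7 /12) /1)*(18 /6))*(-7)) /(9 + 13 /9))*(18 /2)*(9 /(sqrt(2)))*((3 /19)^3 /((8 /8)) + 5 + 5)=-1344.07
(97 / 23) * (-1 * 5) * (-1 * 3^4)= 39285 / 23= 1708.04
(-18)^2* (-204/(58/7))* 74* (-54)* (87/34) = 81566352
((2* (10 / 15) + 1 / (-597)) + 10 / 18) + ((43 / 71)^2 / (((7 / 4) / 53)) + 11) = 1516509755 / 63199017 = 24.00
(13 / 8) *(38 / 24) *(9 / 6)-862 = -54921 / 64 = -858.14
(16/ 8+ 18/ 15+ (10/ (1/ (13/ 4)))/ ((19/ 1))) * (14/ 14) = 933/ 190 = 4.91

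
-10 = -10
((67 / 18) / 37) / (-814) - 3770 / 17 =-2043808619 / 9216108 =-221.76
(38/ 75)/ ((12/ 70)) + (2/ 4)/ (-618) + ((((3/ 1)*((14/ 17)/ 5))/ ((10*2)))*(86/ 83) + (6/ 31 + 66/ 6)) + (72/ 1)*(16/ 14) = 2737864651043/ 28383534900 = 96.46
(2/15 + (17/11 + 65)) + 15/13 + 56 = 265621/2145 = 123.83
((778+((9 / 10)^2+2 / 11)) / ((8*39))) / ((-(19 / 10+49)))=-856891 / 17468880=-0.05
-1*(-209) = 209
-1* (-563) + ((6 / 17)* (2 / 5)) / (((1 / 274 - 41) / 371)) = 536335367 / 954805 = 561.72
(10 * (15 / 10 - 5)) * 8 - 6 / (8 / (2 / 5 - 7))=-275.05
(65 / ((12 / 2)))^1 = 65 / 6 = 10.83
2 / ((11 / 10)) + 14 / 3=6.48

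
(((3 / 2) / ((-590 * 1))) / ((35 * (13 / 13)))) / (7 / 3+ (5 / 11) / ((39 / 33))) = -117 / 4377800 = -0.00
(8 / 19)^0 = 1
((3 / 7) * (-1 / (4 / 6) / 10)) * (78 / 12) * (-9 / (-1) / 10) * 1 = -1053 / 2800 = -0.38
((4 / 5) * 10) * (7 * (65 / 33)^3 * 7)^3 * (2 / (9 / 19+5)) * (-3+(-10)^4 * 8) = 569799934296043629089843750 / 46411484401953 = 12277132301160.93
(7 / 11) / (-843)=-7 / 9273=-0.00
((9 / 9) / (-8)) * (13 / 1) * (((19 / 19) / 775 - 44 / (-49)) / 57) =-147979 / 5772200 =-0.03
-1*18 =-18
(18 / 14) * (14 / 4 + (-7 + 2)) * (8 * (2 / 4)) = -54 / 7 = -7.71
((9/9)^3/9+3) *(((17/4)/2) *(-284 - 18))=-1996.56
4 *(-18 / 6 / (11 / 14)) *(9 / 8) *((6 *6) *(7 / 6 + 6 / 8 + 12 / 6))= -26649 / 11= -2422.64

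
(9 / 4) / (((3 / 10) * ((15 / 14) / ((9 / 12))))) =21 / 4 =5.25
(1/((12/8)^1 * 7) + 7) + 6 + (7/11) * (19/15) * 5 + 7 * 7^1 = 15275/231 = 66.13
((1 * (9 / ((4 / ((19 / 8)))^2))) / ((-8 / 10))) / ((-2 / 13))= 211185 / 8192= 25.78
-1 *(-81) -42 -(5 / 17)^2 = 11246 / 289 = 38.91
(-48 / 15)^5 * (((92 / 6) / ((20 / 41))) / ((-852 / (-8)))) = -988807168 / 9984375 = -99.04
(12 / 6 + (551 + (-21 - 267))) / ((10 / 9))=477 / 2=238.50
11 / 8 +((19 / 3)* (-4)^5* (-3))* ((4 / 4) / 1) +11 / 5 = 778383 / 40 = 19459.58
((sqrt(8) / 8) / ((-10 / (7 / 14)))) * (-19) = 19 * sqrt(2) / 80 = 0.34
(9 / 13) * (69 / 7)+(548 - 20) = 534.82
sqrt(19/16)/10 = sqrt(19)/40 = 0.11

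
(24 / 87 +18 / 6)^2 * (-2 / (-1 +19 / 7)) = -63175 / 5046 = -12.52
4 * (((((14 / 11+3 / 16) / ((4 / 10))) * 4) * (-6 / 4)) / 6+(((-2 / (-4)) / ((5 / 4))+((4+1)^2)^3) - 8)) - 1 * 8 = 27476679 / 440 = 62447.00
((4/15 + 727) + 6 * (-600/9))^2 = 24098281/225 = 107103.47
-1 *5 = -5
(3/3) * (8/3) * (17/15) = 136/45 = 3.02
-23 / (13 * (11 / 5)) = -115 / 143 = -0.80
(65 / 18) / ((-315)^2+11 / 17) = 1105 / 30363048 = 0.00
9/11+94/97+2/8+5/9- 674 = -25790093/38412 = -671.41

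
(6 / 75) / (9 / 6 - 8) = -4 / 325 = -0.01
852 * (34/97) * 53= 1535304/97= 15827.88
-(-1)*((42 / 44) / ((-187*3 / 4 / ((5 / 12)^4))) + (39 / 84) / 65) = 5178619 / 746444160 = 0.01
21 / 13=1.62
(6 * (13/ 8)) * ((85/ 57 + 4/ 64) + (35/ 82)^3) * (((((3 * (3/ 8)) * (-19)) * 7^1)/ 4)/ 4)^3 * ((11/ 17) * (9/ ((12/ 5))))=-19855771172433701505/ 629028562141184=-31565.77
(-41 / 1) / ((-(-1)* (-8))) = 41 / 8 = 5.12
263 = 263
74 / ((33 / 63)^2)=32634 / 121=269.70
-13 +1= -12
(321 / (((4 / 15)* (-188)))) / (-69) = 1605 / 17296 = 0.09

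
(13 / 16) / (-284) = -13 / 4544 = -0.00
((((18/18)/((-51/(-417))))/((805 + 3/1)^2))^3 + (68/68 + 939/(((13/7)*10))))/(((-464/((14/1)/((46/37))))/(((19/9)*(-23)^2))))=-172867797554515950337869651023/123699379377588790162882560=-1397.48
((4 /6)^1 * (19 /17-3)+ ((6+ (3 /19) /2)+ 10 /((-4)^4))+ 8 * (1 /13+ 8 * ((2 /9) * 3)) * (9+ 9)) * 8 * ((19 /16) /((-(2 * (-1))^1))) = 1264037449 /339456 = 3723.72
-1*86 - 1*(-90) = 4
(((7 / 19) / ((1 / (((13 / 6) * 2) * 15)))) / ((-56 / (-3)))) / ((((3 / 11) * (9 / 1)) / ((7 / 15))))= 1001 / 4104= 0.24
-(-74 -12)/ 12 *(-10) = -215/ 3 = -71.67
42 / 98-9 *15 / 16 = -8.01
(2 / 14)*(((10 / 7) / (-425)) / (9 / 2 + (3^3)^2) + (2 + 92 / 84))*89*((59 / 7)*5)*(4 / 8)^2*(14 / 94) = 14186736971 / 229738068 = 61.75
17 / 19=0.89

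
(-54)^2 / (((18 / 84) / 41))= 557928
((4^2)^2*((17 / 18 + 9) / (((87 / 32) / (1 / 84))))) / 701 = 183296 / 11526543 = 0.02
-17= -17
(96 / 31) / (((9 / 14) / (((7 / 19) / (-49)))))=-64 / 1767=-0.04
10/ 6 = 5/ 3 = 1.67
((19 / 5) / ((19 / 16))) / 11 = 16 / 55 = 0.29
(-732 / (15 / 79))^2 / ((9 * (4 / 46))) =4272988024 / 225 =18991057.88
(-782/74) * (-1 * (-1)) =-391/37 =-10.57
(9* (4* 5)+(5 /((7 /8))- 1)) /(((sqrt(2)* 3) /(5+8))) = 565.99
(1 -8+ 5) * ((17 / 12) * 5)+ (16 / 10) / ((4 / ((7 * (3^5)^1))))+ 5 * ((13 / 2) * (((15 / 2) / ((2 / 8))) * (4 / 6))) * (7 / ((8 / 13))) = 483599 / 60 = 8059.98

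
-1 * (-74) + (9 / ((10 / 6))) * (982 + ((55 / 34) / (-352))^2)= 31823774371 / 5918720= 5376.80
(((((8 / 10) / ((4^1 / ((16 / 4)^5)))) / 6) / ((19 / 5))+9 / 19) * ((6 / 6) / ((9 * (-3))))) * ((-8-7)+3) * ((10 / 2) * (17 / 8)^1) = 45815 / 1026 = 44.65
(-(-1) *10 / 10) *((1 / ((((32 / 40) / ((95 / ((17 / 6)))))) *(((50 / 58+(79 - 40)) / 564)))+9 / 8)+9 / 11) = 257220423 / 432344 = 594.94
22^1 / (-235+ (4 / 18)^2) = -1782 / 19031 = -0.09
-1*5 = -5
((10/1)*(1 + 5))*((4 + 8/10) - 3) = 108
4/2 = 2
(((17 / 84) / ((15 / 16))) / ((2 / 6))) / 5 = 68 / 525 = 0.13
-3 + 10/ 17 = -2.41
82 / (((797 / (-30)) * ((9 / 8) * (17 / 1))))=-0.16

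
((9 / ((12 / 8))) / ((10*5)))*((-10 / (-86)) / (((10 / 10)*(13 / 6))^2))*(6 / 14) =324 / 254345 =0.00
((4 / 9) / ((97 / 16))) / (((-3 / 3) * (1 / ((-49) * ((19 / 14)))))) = 4256 / 873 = 4.88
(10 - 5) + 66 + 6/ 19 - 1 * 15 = 1070/ 19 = 56.32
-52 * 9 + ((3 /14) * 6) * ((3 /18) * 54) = -3195 /7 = -456.43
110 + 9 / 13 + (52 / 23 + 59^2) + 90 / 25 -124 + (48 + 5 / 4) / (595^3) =875096665154703 / 251931270500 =3473.55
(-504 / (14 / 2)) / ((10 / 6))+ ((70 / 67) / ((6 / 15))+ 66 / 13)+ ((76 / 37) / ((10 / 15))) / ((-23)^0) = -32.43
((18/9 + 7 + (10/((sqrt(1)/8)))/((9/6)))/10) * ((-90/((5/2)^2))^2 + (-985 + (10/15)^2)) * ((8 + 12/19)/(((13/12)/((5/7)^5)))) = -268144124600/37361961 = -7176.93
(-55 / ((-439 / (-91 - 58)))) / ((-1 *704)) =745 / 28096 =0.03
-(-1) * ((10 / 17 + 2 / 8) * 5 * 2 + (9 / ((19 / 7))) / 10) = 14073 / 1615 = 8.71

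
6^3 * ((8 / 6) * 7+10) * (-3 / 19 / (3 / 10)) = -2197.89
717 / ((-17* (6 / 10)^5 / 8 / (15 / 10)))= -2987500 / 459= -6508.71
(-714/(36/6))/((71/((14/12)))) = -833/426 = -1.96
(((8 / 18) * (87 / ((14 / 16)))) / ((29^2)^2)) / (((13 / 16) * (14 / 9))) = 768 / 15535793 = 0.00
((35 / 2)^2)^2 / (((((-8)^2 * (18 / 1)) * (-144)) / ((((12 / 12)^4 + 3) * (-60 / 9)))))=7503125 / 497664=15.08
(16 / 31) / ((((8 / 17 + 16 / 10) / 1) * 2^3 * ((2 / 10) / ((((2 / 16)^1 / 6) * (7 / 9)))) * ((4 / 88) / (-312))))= -38675 / 2232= -17.33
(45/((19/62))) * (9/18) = 1395/19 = 73.42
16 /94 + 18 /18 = 55 /47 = 1.17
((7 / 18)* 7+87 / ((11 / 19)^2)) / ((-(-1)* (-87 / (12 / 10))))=-114251 / 31581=-3.62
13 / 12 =1.08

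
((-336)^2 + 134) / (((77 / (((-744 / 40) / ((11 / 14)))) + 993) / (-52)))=-84094320 / 14161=-5938.45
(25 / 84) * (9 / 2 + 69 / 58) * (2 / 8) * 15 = 20625 / 3248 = 6.35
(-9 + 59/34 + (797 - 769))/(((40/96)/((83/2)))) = 35109/17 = 2065.24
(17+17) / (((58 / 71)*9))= 1207 / 261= 4.62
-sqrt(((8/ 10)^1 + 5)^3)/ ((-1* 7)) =29* sqrt(145)/ 175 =2.00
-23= -23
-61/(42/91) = -793/6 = -132.17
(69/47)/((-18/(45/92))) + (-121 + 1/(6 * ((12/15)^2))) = -544957/4512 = -120.78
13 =13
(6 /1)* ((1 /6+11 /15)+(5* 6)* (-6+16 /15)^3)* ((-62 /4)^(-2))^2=-25927856 /69264075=-0.37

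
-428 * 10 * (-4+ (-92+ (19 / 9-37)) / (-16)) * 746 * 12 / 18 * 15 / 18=-564740650 / 81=-6972106.79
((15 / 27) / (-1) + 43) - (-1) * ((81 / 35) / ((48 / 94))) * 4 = 38161 / 630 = 60.57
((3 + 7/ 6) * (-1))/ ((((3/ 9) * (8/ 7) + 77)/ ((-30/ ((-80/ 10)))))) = -21/ 104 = -0.20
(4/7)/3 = 4/21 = 0.19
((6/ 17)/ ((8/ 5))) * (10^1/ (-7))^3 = -3750/ 5831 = -0.64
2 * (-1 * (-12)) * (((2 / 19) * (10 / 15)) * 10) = 16.84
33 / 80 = 0.41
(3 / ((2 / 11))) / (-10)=-1.65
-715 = -715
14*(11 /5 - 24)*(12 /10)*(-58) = 531048 /25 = 21241.92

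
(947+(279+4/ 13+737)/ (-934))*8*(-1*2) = -91882096/ 6071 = -15134.59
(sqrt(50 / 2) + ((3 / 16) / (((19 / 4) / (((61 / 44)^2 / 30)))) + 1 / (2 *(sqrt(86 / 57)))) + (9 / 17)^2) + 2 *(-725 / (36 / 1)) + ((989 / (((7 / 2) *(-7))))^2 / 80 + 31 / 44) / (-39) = -4244778596942563 / 119452380727680 + sqrt(4902) / 172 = -35.13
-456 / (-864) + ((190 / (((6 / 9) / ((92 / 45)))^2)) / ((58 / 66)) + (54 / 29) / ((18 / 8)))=2034.66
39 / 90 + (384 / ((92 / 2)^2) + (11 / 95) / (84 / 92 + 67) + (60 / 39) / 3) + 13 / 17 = 1493546874 / 788551205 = 1.89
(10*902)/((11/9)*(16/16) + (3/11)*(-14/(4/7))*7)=-1785960/9019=-198.02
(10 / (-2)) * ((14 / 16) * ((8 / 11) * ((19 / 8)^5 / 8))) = -86663465 / 2883584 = -30.05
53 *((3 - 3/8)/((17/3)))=24.55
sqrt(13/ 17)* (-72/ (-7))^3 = 373248* sqrt(221)/ 5831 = 951.59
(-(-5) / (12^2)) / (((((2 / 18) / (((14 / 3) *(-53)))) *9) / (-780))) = 6698.61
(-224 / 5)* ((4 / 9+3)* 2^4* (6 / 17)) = -222208 / 255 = -871.40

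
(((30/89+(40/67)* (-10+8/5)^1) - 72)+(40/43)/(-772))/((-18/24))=15178445600/148460811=102.24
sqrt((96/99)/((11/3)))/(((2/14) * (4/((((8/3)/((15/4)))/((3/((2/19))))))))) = 448 * sqrt(2)/28215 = 0.02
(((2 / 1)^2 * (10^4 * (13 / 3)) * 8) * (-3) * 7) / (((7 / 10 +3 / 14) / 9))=-286650000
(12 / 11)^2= 144 / 121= 1.19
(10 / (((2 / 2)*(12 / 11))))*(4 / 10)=11 / 3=3.67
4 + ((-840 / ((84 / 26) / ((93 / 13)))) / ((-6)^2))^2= 2673.44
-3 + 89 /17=38 /17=2.24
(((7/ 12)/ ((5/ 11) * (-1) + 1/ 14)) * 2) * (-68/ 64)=3.24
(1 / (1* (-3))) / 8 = -1 / 24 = -0.04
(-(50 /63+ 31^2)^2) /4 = -3671511649 /15876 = -231261.76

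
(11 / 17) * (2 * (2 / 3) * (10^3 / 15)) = 8800 / 153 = 57.52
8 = 8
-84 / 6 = -14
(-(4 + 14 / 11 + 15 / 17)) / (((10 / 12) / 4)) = -27624 / 935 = -29.54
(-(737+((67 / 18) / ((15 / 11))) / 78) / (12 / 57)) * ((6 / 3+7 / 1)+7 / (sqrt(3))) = -294917183 / 9360- 2064420281 * sqrt(3) / 252720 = -45657.03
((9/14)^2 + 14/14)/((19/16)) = 1108/931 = 1.19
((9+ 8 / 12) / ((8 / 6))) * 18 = 261 / 2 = 130.50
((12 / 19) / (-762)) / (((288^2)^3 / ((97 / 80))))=-97 / 55077248977002823680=-0.00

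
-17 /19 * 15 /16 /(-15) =17 /304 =0.06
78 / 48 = 1.62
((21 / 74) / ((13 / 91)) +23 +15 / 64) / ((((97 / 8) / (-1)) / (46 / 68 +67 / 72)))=-117475141 / 35143488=-3.34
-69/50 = -1.38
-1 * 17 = -17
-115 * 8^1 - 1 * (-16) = -904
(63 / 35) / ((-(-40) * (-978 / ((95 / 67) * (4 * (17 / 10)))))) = -969 / 2184200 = -0.00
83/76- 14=-981/76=-12.91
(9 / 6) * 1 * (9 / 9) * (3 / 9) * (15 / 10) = 0.75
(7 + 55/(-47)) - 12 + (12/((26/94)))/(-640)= -609827/97760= -6.24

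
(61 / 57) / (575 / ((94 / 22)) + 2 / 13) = 37271 / 4692183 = 0.01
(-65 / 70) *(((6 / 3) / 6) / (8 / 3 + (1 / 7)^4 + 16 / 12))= -4459 / 57630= -0.08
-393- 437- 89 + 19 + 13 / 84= -75587 / 84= -899.85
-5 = -5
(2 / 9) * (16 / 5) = 32 / 45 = 0.71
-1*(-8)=8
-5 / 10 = -1 / 2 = -0.50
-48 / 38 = -24 / 19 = -1.26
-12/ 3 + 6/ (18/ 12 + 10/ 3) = -80/ 29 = -2.76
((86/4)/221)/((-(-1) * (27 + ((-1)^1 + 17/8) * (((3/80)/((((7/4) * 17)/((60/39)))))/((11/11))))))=1204/334179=0.00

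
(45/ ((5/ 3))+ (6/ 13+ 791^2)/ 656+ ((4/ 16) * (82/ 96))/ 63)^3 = 252830739774601307647107401257/ 267982825328621125632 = 943458743.91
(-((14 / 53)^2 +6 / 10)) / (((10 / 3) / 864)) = -12191472 / 70225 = -173.61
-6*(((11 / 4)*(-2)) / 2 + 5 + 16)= -219 / 2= -109.50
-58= -58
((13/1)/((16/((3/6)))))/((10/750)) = 975/32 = 30.47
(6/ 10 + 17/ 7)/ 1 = 106/ 35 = 3.03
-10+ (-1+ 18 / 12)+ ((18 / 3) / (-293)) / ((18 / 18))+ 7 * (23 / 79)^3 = -2700755547 / 288920854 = -9.35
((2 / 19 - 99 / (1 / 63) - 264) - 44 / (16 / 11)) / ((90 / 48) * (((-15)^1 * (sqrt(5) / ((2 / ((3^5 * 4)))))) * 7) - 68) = -135011824 / 13915449028679 + 189972060075 * sqrt(5) / 13915449028679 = 0.03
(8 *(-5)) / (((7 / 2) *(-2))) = 40 / 7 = 5.71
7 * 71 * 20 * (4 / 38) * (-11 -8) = -19880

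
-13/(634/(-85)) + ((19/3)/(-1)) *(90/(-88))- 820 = -11322705/13948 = -811.78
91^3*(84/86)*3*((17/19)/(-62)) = -807074541/25327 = -31866.17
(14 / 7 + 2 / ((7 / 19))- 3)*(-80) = -2480 / 7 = -354.29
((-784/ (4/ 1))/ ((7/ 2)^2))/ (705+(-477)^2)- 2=-228242/ 114117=-2.00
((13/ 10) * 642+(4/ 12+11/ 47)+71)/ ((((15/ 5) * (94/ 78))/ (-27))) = -74745216/ 11045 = -6767.34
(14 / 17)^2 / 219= 196 / 63291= 0.00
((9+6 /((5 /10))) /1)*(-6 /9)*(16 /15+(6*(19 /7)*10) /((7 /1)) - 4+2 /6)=-10126 /35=-289.31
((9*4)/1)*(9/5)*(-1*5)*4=-1296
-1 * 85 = -85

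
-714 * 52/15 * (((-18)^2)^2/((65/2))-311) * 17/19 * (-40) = 24565628864/95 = 258585566.99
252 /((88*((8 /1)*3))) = 21 /176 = 0.12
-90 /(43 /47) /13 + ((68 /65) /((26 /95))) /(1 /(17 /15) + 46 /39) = -4365732 /764153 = -5.71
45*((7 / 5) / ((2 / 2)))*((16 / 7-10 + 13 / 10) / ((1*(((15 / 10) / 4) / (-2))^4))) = -14712832 / 45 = -326951.82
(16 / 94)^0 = 1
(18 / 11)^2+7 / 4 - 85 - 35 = -55937 / 484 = -115.57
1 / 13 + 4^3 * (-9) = -7487 / 13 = -575.92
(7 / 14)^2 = 1 / 4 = 0.25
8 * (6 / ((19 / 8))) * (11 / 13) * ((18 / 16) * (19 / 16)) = 22.85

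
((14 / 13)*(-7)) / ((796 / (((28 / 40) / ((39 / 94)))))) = -16121 / 1008930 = -0.02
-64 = -64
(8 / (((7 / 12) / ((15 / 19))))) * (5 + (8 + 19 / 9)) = 21760 / 133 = 163.61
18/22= 9/11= 0.82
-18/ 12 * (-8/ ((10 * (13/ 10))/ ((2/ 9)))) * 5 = 40/ 39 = 1.03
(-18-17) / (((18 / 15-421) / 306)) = 25.51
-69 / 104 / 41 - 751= -3202333 / 4264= -751.02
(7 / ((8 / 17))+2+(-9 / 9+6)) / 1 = 175 / 8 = 21.88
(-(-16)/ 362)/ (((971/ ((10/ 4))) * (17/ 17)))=20/ 175751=0.00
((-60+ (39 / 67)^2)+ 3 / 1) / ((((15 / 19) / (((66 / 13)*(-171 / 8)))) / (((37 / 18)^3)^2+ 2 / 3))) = 10893198032090605 / 18378253296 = 592722.16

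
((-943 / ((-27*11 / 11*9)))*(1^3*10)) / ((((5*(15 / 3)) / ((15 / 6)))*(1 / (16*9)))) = 15088 / 27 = 558.81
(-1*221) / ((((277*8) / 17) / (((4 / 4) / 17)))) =-221 / 2216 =-0.10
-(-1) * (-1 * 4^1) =-4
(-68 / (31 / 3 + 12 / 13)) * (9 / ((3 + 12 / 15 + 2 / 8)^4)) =-141440000 / 699907797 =-0.20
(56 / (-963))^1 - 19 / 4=-18521 / 3852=-4.81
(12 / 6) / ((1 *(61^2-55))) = 0.00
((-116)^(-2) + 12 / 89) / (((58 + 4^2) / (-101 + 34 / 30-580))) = -823799539 / 664659120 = -1.24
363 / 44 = 33 / 4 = 8.25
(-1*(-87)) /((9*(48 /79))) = 2291 /144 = 15.91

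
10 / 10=1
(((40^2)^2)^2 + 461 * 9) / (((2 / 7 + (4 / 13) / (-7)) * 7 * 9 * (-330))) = -7745163641267 / 5940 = -1303899602.91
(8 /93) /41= 8 /3813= 0.00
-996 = -996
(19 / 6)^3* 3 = 6859 / 72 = 95.26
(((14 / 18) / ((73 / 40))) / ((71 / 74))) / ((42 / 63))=10360 / 15549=0.67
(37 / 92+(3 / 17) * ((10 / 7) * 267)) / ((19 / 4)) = 39017 / 2737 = 14.26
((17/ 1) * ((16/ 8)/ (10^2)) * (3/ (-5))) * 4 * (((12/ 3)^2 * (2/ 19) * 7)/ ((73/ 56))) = -1279488/ 173375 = -7.38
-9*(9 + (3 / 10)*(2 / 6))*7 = -5733 / 10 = -573.30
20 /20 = 1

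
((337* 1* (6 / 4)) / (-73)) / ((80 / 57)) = -57627 / 11680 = -4.93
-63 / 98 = -9 / 14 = -0.64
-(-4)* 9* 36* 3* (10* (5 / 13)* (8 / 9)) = 172800 / 13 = 13292.31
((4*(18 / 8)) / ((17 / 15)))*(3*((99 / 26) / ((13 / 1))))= 40095 / 5746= 6.98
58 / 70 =29 / 35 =0.83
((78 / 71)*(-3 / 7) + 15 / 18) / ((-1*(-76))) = 1081 / 226632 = 0.00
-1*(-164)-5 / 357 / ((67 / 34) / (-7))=32974 / 201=164.05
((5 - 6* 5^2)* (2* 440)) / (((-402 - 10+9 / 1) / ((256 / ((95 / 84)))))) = 548782080 / 7657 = 71670.64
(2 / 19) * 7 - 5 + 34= 565 / 19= 29.74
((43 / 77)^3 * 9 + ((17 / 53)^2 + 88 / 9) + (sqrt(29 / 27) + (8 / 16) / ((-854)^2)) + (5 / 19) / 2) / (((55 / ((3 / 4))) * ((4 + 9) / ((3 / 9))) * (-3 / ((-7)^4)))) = -529129843361569429 / 163291226065212960-2401 * sqrt(87) / 77220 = -3.53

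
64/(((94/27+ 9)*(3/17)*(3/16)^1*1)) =52224/337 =154.97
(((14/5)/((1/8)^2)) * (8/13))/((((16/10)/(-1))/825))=-56861.54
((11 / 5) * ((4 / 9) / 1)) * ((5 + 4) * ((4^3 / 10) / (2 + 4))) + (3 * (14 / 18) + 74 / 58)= 9422 / 725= 13.00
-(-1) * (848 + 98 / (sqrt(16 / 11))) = 929.26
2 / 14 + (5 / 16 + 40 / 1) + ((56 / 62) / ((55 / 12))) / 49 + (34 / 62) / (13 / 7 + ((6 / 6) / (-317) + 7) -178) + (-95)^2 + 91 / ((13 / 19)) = 26371595356613 / 2866958864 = 9198.46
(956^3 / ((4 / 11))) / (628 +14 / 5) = 6006844360 / 1577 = 3809032.57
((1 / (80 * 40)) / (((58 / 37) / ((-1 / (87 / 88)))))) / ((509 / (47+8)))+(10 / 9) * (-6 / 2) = -3.33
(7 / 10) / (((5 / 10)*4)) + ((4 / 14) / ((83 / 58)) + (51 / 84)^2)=298771 / 325360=0.92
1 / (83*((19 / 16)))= 0.01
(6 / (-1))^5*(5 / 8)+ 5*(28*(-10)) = -6260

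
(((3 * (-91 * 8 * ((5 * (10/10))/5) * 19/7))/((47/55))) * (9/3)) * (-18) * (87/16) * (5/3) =159555825/47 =3394804.79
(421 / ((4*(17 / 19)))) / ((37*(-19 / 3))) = -1263 / 2516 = -0.50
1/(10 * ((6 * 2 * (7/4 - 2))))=-1/30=-0.03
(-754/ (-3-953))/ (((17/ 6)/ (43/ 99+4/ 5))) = 230347/ 670395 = 0.34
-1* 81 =-81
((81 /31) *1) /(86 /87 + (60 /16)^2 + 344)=0.01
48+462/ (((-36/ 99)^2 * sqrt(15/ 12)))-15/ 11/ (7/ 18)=3169.51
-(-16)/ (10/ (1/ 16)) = 1/ 10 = 0.10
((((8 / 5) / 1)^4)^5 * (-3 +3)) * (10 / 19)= 0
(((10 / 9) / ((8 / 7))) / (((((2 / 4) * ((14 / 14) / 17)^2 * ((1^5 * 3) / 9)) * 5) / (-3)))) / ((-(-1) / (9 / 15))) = -6069 / 10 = -606.90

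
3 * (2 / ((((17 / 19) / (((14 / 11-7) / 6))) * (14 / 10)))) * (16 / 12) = -1140 / 187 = -6.10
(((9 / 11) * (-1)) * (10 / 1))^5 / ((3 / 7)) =-85551.16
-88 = -88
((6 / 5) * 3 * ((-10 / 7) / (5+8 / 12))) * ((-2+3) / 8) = -27 / 238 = -0.11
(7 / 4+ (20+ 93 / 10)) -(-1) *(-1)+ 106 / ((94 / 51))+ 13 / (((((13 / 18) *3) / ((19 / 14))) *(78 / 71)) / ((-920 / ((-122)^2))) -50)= 998849795051 / 11429171420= 87.39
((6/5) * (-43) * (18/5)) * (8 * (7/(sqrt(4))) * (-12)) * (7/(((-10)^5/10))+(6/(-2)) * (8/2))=-11703562668/15625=-749028.01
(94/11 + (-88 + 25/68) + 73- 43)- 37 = -64393/748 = -86.09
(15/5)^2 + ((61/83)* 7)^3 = 83000566/571787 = 145.16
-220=-220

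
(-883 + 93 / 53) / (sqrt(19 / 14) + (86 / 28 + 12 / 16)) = -139931176 / 550405 + 2615536*sqrt(266) / 550405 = -176.73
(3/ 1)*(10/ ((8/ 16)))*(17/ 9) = 113.33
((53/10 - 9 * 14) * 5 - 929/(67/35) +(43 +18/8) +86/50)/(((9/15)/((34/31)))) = -118664267/62310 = -1904.42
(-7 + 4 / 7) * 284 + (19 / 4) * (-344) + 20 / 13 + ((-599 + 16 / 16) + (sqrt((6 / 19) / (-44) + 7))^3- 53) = -373935 / 91 + 2923 * sqrt(1221814) / 174724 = -4090.68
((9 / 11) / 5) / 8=9 / 440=0.02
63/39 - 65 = -824/13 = -63.38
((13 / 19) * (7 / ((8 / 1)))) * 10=455 / 76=5.99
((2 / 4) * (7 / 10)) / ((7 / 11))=11 / 20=0.55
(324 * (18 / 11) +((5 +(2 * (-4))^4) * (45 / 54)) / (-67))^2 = 498863927809 / 2172676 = 229608.06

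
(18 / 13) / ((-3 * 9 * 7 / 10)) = -20 / 273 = -0.07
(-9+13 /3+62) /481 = 172 /1443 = 0.12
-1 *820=-820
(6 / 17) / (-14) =-3 / 119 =-0.03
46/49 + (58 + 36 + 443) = 537.94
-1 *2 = -2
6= 6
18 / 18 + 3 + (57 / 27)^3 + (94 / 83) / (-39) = 10524383 / 786591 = 13.38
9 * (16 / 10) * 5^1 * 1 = 72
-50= -50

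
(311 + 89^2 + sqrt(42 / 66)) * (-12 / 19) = -5199.66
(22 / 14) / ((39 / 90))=330 / 91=3.63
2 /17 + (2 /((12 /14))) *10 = 1196 /51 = 23.45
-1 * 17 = -17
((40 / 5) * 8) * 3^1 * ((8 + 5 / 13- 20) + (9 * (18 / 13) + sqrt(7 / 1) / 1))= 670.45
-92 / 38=-46 / 19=-2.42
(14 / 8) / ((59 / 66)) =1.96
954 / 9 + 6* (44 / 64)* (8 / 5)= 112.60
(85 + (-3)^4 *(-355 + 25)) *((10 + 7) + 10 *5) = -1785215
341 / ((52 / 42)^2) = 150381 / 676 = 222.46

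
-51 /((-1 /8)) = 408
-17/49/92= -17/4508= -0.00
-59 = -59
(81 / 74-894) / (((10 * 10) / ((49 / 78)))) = -43169 / 7696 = -5.61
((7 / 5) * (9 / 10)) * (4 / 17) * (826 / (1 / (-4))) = -416304 / 425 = -979.54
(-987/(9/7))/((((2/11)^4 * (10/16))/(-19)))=640646237/30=21354874.57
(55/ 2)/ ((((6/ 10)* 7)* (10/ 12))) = 55/ 7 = 7.86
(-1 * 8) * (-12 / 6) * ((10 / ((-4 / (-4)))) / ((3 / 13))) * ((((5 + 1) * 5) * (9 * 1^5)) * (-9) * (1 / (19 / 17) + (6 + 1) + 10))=-572832000 / 19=-30149052.63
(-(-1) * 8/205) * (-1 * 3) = -24/205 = -0.12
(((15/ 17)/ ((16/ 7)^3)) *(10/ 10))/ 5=0.01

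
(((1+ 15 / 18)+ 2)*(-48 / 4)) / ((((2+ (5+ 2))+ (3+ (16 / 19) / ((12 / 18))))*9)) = -437 / 1134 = -0.39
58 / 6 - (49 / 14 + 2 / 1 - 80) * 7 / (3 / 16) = 2791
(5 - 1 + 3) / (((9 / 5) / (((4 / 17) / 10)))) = 14 / 153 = 0.09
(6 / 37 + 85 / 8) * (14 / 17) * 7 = 156457 / 2516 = 62.18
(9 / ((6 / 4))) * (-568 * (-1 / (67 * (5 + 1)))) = 568 / 67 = 8.48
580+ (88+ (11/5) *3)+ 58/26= 43994/65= 676.83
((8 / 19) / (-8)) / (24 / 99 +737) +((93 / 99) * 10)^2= 44422285163 / 503391339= 88.25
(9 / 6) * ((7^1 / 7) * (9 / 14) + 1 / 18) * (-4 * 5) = -440 / 21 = -20.95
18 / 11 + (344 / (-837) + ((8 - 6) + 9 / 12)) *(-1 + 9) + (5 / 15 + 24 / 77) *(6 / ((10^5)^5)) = 6557180000000000000000000124713 / 322245000000000000000000000000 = 20.35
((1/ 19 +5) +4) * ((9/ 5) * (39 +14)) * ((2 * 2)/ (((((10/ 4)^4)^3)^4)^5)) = 579836802330711055745328240603808026850200355341053127200516236715406787608576/ 53768094530533604682085395789646263697802528988951133000646775908992039079145017868765967996018188715507842608325212113581803726435059953558948109275661408901214599609375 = 0.00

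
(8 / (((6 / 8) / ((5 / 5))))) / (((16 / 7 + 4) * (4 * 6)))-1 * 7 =-686 / 99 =-6.93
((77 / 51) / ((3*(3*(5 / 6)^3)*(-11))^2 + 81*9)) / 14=1056 / 39278993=0.00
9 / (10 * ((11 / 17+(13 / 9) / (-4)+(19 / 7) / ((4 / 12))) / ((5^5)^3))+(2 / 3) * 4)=117663574218750 / 34863281286109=3.37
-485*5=-2425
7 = 7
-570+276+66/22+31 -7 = -267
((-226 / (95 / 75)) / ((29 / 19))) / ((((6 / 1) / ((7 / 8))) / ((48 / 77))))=-3390 / 319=-10.63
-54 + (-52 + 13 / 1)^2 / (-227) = -13779 / 227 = -60.70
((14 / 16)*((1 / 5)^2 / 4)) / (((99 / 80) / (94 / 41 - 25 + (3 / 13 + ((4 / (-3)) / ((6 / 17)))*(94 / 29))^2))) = 200952864721 / 233645152455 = 0.86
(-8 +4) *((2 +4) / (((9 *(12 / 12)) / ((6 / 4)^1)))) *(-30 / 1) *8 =960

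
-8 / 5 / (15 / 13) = -104 / 75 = -1.39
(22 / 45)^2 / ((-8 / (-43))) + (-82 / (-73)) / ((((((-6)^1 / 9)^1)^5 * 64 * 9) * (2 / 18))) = 174292253 / 151372800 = 1.15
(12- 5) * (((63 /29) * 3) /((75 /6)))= 2646 /725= 3.65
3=3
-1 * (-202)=202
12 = 12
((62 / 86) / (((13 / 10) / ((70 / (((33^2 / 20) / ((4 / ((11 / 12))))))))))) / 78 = 3472000 / 87051393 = 0.04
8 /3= 2.67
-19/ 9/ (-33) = 19/ 297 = 0.06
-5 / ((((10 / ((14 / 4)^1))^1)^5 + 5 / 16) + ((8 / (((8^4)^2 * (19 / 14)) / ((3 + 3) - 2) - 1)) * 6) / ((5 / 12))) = -267875888786800 / 10217288863302359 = -0.03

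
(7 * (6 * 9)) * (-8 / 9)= -336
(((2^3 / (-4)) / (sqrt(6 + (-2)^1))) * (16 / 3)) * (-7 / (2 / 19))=1064 / 3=354.67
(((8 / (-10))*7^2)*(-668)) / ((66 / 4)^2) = 523712 / 5445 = 96.18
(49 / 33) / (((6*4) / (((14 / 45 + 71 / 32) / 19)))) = 178507 / 21669120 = 0.01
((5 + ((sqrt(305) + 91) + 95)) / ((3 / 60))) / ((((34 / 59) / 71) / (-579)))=-297420972.00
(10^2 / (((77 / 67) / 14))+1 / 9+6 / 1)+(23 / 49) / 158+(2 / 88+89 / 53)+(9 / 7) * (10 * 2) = 101694788533 / 81244548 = 1251.71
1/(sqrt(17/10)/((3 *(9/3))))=9 *sqrt(170)/17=6.90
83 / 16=5.19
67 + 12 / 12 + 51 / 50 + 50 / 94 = 163447 / 2350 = 69.55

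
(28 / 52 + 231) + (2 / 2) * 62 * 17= 16712 / 13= 1285.54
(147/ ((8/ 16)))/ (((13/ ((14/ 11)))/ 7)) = 28812/ 143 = 201.48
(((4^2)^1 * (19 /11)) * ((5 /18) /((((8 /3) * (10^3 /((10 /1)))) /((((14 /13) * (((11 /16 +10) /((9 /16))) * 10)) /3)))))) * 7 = 17689 /1287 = 13.74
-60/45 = -4/3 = -1.33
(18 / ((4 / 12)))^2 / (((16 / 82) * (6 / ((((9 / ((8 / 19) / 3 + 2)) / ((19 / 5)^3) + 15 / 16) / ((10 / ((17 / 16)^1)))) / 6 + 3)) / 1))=678016711647 / 90198016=7516.98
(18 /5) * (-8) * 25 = -720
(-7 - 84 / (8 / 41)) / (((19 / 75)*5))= -13125 / 38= -345.39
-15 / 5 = -3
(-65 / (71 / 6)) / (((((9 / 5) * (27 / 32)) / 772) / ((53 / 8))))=-106381600 / 5751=-18497.93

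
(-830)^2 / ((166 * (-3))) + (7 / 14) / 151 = -1253297 / 906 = -1383.33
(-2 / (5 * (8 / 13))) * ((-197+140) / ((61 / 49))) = 36309 / 1220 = 29.76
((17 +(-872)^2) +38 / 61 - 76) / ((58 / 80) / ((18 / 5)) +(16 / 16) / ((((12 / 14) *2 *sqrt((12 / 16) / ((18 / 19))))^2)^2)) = 803670266064 / 408151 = 1969051.32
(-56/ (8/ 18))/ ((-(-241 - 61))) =-0.42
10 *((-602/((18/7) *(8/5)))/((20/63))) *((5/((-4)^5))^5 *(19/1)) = 4378609375/18014398509481984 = 0.00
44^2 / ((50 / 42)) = 40656 / 25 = 1626.24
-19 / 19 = -1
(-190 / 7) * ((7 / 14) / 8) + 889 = 49689 / 56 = 887.30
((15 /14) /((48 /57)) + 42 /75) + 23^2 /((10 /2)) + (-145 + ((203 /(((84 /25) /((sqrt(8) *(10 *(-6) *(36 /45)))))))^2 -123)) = 376767101941 /5600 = 67279839.63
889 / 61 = 14.57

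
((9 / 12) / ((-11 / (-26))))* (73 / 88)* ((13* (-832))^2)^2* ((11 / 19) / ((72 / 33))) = 101466564752703488 / 19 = 5340345513300183.58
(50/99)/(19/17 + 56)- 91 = -90.99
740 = 740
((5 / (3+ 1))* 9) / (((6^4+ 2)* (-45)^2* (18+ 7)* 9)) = 1 / 52569000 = 0.00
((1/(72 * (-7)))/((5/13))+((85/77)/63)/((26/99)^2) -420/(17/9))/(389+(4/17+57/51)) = -11256171293/19782977760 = -0.57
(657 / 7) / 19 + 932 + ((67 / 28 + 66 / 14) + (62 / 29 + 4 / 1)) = 14659453 / 15428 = 950.18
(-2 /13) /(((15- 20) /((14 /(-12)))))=-0.04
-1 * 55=-55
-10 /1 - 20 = -30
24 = 24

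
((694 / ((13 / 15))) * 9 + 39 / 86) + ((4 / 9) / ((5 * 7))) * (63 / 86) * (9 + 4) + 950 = 45600411 / 5590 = 8157.50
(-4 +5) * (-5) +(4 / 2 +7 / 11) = -26 / 11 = -2.36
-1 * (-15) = 15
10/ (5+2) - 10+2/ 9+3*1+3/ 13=-4192/ 819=-5.12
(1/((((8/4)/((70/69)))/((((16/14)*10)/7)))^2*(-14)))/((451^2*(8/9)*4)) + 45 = 1660792553615/36906501247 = 45.00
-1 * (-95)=95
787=787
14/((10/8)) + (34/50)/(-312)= 11.20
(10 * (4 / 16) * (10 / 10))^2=25 / 4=6.25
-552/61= -9.05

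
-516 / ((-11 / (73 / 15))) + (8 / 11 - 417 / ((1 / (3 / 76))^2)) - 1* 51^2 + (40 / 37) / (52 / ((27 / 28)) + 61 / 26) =-2372.61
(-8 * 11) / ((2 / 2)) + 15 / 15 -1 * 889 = -976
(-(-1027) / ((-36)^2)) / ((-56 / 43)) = -44161 / 72576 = -0.61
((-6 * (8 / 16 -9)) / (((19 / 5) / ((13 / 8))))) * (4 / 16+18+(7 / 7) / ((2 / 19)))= 367965 / 608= 605.21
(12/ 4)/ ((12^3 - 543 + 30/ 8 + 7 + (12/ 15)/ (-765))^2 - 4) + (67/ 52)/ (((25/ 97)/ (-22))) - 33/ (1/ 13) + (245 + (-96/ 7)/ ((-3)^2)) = -192869644715616878227/ 652673947480777950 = -295.51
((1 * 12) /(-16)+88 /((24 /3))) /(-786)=-41 /3144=-0.01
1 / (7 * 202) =1 / 1414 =0.00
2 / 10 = 1 / 5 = 0.20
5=5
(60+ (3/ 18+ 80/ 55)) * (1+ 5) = 4067/ 11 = 369.73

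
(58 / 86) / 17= 29 / 731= 0.04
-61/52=-1.17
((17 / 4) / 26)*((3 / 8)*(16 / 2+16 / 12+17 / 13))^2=2.60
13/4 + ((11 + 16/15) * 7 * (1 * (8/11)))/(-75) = 120331/49500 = 2.43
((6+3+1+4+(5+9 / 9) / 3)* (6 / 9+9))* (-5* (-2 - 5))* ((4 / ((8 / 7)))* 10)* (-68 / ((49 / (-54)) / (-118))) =-1675411200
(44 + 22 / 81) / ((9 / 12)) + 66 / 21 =105754 / 1701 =62.17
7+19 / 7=68 / 7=9.71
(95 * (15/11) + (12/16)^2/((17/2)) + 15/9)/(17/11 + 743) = 0.18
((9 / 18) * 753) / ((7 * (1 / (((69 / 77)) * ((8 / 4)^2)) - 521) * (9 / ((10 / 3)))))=-115460 / 3018099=-0.04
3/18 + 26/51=23/34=0.68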